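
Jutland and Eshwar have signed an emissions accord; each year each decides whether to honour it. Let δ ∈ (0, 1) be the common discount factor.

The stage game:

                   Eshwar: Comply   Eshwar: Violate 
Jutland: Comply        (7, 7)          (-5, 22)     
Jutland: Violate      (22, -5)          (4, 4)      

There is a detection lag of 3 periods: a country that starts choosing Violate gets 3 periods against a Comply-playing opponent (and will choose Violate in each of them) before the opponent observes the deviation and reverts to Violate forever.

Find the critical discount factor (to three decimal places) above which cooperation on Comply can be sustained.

0.941

Deviating for the 3 undetected periods gains 22−7 = 15 per period over cooperation, then loses 7−4 = 3 per period forever once punishment starts.
Gain: 15(1 + δ + … + δ^2); loss: 3·δ^3/(1−δ).
No profitable deviation ⇔ 15(1−δ^3) ≤ 3·δ^3, i.e. δ^3 ≥ 15/(15+3) = 5/6.
Hence δ ≥ (5/6)^(1/3) ≈ 0.941.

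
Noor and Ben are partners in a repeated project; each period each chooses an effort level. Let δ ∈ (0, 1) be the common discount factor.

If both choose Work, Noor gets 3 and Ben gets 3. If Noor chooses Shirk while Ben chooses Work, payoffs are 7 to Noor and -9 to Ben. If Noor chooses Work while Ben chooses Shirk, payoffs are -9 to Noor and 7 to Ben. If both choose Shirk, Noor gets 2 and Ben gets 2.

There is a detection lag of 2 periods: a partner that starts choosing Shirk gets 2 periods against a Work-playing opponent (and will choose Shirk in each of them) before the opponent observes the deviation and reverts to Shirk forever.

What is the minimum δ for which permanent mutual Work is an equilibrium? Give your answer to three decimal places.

0.894

The best deviation is to choose Shirk for all 2 undetected periods, earning 7 each, then 2 forever once detected.
Deviation value: 7(1−δ^2)/(1−δ) + 2δ^2/(1−δ); cooperation value: 3/(1−δ).
IC: 3 ≥ 7(1−δ^2) + 2δ^2 = 7 − 5δ^2.
So δ^2 ≥ 4/5, giving δ ≥ (4/5)^(1/2) ≈ 0.894.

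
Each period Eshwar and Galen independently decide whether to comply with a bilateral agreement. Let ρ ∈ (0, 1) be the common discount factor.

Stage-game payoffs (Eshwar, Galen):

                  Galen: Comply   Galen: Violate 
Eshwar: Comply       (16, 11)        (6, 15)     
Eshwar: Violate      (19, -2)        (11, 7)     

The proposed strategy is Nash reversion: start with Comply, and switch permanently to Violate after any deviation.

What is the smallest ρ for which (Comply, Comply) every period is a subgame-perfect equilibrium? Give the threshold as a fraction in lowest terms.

For Eshwar: deviation gain 19−16 = 3, per-period punishment loss 16−11 = 5. IC gives ρ ≥ 3/8.
For Galen: gain 4, loss 4 per period, so ρ ≥ 4/8 = 1/2.
The tighter constraint is Galen's, so cooperation needs ρ ≥ 1/2.

1/2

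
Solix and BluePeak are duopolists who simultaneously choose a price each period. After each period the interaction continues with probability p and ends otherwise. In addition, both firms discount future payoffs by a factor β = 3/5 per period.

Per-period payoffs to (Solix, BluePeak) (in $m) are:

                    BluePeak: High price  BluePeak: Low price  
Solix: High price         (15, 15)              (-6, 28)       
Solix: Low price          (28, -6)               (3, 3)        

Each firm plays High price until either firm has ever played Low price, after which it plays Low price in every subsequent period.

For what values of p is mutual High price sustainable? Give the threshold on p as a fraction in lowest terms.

13/15

Expected continuation weight on next period's payoff is β·p = 3/5·p, which plays the role of the discount factor.
Cooperation requires 3/5·p ≥ (28−15)/(28−3) = 13/25, hence p ≥ 13/15.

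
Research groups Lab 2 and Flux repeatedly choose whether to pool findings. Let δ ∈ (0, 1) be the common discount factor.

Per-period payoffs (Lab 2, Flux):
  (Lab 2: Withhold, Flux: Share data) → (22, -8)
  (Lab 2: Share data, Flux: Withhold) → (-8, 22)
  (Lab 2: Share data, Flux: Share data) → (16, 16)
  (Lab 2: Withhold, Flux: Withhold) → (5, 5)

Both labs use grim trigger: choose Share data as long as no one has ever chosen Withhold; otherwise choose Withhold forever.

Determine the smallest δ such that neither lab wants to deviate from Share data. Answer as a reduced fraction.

Cooperation forever yields 16 each period: 16/(1−δ).
Deviating yields 22 once, then 5 forever: 22 + 5δ/(1−δ).
No profitable deviation requires 16/(1−δ) ≥ 22 + 5δ/(1−δ).
Multiplying by (1−δ): 16 ≥ 22(1−δ) + 5δ = 22 − 17δ.
So 17δ ≥ 6, i.e. δ ≥ 6/17.

6/17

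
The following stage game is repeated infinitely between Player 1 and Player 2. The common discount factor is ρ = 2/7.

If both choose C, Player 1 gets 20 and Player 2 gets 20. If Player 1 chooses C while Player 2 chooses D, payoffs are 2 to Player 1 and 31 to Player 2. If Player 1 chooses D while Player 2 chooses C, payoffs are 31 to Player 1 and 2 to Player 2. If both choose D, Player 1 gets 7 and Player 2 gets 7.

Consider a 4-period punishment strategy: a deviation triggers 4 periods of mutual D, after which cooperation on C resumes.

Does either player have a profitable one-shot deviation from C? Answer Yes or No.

Comparing payoff streams over the 5 periods until play realigns: cooperate → 20(1+ρ+…+ρ^4); deviate → 31 + 7(ρ+…+ρ^4).
Cooperation is sustained iff (20−7)(ρ+…+ρ^4) ≥ 31−20.
ρ+…+ρ^4 = 2/7·(1−(2/7)^4)/(1−2/7) = 0.3973, and (31−20)/(20−7) = 0.8462.
0.3973 < 0.8462, so cooperation is not sustainable.

Yes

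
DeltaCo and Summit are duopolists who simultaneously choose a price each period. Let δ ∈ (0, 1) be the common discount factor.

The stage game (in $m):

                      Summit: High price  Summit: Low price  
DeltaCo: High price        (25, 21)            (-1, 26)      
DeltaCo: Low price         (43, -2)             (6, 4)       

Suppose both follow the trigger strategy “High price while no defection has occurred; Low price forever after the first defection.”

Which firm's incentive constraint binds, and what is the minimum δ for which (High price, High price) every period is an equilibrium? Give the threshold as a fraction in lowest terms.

For DeltaCo: deviation gain 43−25 = 18, per-period punishment loss 25−6 = 19. IC gives δ ≥ 18/37.
For Summit: gain 5, loss 17 per period, so δ ≥ 5/22.
The tighter constraint is DeltaCo's, so cooperation needs δ ≥ 18/37.

DeltaCo; δ ≥ 18/37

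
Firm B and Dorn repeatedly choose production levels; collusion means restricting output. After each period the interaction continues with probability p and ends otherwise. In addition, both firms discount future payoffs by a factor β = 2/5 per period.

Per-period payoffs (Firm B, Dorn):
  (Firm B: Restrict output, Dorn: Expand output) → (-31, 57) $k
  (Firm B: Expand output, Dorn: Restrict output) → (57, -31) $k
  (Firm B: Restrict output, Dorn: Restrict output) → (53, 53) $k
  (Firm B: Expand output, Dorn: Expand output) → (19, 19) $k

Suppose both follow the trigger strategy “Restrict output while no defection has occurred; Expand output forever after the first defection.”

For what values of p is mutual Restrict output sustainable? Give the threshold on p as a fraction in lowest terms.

Expected continuation weight on next period's payoff is β·p = 2/5·p, which plays the role of the discount factor.
Cooperation requires 2/5·p ≥ (57−53)/(57−19) = 2/19, hence p ≥ 5/19.

5/19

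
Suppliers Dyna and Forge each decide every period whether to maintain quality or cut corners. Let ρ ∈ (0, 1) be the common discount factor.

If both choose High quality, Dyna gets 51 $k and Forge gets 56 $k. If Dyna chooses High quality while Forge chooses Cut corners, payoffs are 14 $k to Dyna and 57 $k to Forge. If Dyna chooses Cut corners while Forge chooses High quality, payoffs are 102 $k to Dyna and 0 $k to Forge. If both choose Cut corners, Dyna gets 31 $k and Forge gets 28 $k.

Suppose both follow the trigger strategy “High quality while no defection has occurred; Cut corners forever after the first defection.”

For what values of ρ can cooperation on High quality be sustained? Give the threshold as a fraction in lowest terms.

Dyna: cooperation gives 51 each period; deviation gives 102 once then 31 forever.
  51/(1−ρ) ≥ 102 + 31ρ/(1−ρ) ⇒ ρ ≥ 51/71.
Forge: cooperation gives 56 each period; deviation gives 57 once then 28 forever.
  ρ ≥ 1/29.
Both must hold, so the binding constraint is Dyna's: ρ ≥ 51/71.

51/71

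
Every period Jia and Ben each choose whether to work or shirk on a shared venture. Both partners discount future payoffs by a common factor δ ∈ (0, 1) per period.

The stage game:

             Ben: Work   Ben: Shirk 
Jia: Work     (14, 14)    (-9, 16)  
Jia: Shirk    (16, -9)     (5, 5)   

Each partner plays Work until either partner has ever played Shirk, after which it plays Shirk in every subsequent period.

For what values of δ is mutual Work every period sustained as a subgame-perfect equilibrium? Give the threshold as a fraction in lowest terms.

2/11

Under grim trigger the critical discount factor is (T−C)/(T−P) with T = 16, C = 14, P = 5.
δ* = (16−14)/(16−5) = 2/11.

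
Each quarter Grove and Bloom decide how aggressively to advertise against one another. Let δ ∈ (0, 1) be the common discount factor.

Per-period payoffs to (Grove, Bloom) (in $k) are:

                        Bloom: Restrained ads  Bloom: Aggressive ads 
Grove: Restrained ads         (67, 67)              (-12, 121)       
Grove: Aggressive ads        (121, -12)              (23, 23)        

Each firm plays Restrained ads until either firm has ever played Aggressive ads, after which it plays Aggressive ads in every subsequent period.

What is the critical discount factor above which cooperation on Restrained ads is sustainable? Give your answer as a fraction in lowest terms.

One-period gain from deviating is 121 − 67 = 54. The loss is 67 − 23 = 44 in every subsequent period, with present value 44·δ/(1−δ).
Deviation is unprofitable when 44·δ/(1−δ) ≥ 54, i.e. δ/(1−δ) ≥ 27/22.
Equivalently δ ≥ 54/(54+44) = 27/49.

27/49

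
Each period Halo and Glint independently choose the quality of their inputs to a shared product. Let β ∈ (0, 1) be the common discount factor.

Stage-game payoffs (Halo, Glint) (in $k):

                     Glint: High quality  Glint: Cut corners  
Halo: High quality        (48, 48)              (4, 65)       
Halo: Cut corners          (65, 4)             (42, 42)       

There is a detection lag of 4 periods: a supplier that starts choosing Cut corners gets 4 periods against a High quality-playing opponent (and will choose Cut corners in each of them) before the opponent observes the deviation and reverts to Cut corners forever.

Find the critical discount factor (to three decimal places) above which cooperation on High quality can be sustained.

The best deviation is to choose Cut corners for all 4 undetected periods, earning 65 each, then 42 forever once detected.
Deviation value: 65(1−β^4)/(1−β) + 42β^4/(1−β); cooperation value: 48/(1−β).
IC: 48 ≥ 65(1−β^4) + 42β^4 = 65 − 23β^4.
So β^4 ≥ 17/23, giving β ≥ (17/23)^(1/4) ≈ 0.927.

0.927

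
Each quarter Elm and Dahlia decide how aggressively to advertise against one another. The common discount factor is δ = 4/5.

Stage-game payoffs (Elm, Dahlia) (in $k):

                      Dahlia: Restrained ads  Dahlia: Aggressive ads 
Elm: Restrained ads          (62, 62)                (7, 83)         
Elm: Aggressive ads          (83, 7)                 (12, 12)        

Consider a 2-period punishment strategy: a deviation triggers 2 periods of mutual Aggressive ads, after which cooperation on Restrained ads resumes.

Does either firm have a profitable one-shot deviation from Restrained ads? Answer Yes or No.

No

Comparing payoff streams over the 3 periods until play realigns: cooperate → 62(1+δ+…+δ^2); deviate → 83 + 12(δ+…+δ^2).
Cooperation is sustained iff (62−12)(δ+…+δ^2) ≥ 83−62.
δ+…+δ^2 = 4/5·(1−(4/5)^2)/(1−4/5) = 1.4400, and (83−62)/(62−12) = 0.4200.
1.4400 ≥ 0.4200, so cooperation is sustainable.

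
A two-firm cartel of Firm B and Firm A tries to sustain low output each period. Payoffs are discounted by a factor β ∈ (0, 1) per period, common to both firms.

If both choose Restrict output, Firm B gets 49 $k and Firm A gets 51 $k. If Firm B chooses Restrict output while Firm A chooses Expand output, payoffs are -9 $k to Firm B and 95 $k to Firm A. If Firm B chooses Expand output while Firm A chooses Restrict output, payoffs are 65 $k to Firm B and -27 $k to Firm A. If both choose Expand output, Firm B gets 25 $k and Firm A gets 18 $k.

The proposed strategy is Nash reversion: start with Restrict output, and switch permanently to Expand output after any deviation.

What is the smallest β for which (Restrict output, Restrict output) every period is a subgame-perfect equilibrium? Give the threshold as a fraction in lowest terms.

Firm B: cooperation gives 49 each period; deviation gives 65 once then 25 forever.
  49/(1−β) ≥ 65 + 25β/(1−β) ⇒ β ≥ 16/40 = 2/5.
Firm A: cooperation gives 51 each period; deviation gives 95 once then 18 forever.
  β ≥ 44/77 = 4/7.
Both must hold, so the binding constraint is Firm A's: β ≥ 4/7.

4/7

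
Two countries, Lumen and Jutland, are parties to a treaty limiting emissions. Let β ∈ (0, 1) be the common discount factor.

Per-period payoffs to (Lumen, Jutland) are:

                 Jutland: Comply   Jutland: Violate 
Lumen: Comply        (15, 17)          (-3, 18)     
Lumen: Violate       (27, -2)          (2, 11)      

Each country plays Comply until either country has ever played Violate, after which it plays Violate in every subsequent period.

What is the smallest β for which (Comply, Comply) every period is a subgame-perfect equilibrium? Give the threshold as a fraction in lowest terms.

Lumen's threshold: (27−15)/(27−2) = 12/25.
Jutland's threshold: (18−17)/(18−11) = 1/7.
12/25 > 1/7, so Lumen binds and β* = 12/25.

12/25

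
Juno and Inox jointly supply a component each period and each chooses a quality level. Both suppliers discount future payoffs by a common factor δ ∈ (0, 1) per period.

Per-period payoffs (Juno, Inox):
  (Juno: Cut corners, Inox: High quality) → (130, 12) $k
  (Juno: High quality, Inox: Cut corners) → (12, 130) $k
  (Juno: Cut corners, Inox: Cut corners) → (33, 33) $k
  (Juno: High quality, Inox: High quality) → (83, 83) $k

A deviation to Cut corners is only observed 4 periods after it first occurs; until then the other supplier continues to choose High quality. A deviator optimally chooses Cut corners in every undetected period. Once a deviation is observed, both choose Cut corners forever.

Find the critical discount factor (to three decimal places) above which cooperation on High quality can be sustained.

Deviating for the 4 undetected periods gains 130−83 = 47 per period over cooperation, then loses 83−33 = 50 per period forever once punishment starts.
Gain: 47(1 + δ + … + δ^3); loss: 50·δ^4/(1−δ).
No profitable deviation ⇔ 47(1−δ^4) ≤ 50·δ^4, i.e. δ^4 ≥ 47/(47+50) = 47/97.
Hence δ ≥ (47/97)^(1/4) ≈ 0.834.

0.834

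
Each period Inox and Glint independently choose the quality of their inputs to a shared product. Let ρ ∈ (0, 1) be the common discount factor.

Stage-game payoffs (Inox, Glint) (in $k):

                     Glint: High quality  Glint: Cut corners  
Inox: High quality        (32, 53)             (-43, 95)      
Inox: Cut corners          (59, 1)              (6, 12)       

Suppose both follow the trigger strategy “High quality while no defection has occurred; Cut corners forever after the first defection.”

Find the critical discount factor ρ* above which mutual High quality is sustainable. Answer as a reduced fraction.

27/53

Inox: cooperation gives 32 each period; deviation gives 59 once then 6 forever.
  32/(1−ρ) ≥ 59 + 6ρ/(1−ρ) ⇒ ρ ≥ 27/53.
Glint: cooperation gives 53 each period; deviation gives 95 once then 12 forever.
  ρ ≥ 42/83.
Both must hold, so the binding constraint is Inox's: ρ ≥ 27/53.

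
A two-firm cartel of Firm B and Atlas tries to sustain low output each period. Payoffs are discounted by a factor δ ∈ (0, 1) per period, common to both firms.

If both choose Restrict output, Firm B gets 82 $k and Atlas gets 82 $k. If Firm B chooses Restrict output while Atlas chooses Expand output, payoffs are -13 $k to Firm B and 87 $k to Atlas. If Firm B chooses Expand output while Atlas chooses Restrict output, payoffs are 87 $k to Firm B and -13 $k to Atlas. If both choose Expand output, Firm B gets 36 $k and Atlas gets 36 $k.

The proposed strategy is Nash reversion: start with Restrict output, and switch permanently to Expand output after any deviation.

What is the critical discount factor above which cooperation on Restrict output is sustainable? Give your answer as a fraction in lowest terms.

82/(1−δ) ≥ 87 + 36δ/(1−δ)
82 ≥ 87 − 51δ
δ ≥ 5/51.

5/51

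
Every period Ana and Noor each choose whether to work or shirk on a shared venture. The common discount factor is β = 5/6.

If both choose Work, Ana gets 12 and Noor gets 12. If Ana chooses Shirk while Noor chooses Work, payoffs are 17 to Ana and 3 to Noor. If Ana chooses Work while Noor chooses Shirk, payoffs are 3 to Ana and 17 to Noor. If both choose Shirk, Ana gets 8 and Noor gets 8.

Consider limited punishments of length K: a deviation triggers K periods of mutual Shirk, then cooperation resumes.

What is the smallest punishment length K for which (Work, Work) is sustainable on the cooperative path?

2

IC: β(1−β^K)/(1−β) ≥ (17−12)/(12−8) = 5/4.
With β = 5/6: need 1 − β^K ≥ 5/4·(1−5/6)/(5/6), i.e. β^K ≤ 0.7500.
Since (5/6)^1 = 0.8333 and (5/6)^2 = 0.6944, the smallest such K is 2.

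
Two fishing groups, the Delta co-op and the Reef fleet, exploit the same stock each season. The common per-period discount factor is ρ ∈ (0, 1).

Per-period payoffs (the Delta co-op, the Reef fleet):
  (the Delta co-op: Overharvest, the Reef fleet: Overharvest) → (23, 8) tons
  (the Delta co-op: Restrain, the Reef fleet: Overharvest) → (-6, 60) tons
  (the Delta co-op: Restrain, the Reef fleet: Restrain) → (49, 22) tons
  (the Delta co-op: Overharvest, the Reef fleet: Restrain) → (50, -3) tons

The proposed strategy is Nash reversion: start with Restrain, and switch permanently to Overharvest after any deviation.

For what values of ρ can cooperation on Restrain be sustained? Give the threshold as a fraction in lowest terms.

19/26

the Delta co-op's threshold: (50−49)/(50−23) = 1/27.
the Reef fleet's threshold: (60−22)/(60−8) = 19/26.
1/27 < 19/26, so the Reef fleet binds and ρ* = 19/26.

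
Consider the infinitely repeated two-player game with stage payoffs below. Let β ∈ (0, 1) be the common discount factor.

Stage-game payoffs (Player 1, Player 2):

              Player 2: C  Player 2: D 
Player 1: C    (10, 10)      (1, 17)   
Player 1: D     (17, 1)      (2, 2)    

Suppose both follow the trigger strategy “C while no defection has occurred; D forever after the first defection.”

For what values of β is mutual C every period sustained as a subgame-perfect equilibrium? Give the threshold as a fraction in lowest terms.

7/15

10/(1−β) ≥ 17 + 2β/(1−β)
10 ≥ 17 − 15β
β ≥ 7/15.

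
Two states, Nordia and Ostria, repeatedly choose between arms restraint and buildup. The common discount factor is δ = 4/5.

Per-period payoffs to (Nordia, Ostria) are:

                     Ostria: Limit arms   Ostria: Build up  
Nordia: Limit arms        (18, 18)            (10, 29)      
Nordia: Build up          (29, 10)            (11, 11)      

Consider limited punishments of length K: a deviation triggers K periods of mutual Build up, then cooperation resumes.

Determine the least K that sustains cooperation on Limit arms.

3

IC: δ(1−δ^K)/(1−δ) ≥ (29−18)/(18−11) = 11/7.
With δ = 4/5: need 1 − δ^K ≥ 11/7·(1−4/5)/(4/5), i.e. δ^K ≤ 0.6071.
Since (4/5)^2 = 0.6400 and (4/5)^3 = 0.5120, the smallest such K is 3.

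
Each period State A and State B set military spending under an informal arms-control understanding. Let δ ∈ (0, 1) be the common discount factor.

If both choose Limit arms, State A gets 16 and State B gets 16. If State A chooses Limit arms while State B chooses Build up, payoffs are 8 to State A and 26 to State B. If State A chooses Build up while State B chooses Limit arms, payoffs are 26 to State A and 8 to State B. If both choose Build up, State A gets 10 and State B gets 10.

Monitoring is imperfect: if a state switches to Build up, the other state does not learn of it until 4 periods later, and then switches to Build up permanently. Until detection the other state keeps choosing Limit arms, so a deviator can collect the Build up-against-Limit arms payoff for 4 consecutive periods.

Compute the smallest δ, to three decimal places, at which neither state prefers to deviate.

Deviating for the 4 undetected periods gains 26−16 = 10 per period over cooperation, then loses 16−10 = 6 per period forever once punishment starts.
Gain: 10(1 + δ + … + δ^3); loss: 6·δ^4/(1−δ).
No profitable deviation ⇔ 10(1−δ^4) ≤ 6·δ^4, i.e. δ^4 ≥ 10/(10+6) = 5/8.
Hence δ ≥ (5/8)^(1/4) ≈ 0.889.

0.889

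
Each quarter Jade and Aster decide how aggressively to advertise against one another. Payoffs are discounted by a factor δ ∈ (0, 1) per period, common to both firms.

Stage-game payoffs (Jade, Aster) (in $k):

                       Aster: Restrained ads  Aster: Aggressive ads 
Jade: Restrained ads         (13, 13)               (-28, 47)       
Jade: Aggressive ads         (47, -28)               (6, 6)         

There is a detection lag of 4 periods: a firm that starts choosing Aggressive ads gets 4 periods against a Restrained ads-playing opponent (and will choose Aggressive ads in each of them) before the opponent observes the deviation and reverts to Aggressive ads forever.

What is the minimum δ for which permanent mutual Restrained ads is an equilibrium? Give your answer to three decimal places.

A deviator earns 47 for 4 periods, then 6 forever; cooperating earns 13 forever. Multiplying the IC by (1−δ):
13 ≥ 47(1−δ^4) + 6δ^4, so 41·δ^4 ≥ 34 and δ^4 ≥ 34/41.
δ ≥ (34/41)^(1/4) ≈ 0.954.

0.954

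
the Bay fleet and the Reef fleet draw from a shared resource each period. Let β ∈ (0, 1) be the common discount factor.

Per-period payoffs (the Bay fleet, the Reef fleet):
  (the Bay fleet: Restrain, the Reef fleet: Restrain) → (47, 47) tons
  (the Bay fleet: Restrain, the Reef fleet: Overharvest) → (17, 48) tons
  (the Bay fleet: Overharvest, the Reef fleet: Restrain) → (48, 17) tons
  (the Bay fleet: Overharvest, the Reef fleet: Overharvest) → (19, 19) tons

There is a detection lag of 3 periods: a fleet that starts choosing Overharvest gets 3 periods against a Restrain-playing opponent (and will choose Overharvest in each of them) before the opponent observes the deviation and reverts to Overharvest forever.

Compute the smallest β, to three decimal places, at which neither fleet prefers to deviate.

A deviator earns 48 for 3 periods, then 19 forever; cooperating earns 47 forever. Multiplying the IC by (1−β):
47 ≥ 48(1−β^3) + 19β^3, so 29·β^3 ≥ 1 and β^3 ≥ 1/29.
β ≥ (1/29)^(1/3) ≈ 0.325.

0.325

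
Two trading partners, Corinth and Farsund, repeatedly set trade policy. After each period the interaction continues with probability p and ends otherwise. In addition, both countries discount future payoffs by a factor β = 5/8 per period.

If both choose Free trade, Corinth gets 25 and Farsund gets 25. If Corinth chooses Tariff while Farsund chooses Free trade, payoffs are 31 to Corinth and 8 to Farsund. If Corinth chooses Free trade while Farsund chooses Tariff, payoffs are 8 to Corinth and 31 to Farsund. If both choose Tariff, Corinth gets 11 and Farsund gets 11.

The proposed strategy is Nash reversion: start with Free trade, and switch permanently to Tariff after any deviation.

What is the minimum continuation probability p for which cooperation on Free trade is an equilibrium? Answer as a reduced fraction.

12/25

With continuation probability p and discount β, the effective per-period discount factor is βp.
Grim-trigger IC: βp ≥ (31−25)/(31−11) = 3/10.
So p ≥ (3/10)/(5/8) = 12/25.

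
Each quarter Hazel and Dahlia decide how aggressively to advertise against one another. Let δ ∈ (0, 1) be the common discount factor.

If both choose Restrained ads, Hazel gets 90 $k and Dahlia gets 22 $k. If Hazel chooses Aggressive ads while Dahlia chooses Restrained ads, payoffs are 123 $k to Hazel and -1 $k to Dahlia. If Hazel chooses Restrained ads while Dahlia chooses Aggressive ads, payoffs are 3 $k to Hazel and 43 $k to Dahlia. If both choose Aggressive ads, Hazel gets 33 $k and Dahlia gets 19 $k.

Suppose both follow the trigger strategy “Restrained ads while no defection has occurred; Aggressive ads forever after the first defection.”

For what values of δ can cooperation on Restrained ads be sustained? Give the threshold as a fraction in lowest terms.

7/8

For Hazel: deviation gain 123−90 = 33, per-period punishment loss 90−33 = 57. IC gives δ ≥ 33/90 = 11/30.
For Dahlia: gain 21, loss 3 per period, so δ ≥ 21/24 = 7/8.
The tighter constraint is Dahlia's, so cooperation needs δ ≥ 7/8.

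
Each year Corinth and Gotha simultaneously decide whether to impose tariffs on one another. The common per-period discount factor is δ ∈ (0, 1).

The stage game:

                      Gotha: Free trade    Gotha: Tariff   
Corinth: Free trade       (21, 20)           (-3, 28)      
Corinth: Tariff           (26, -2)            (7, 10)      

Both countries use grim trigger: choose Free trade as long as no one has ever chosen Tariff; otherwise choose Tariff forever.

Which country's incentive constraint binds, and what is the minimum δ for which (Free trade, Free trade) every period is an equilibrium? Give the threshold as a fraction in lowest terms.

For Corinth: deviation gain 26−21 = 5, per-period punishment loss 21−7 = 14. IC gives δ ≥ 5/19.
For Gotha: gain 8, loss 10 per period, so δ ≥ 8/18 = 4/9.
The tighter constraint is Gotha's, so cooperation needs δ ≥ 4/9.

Gotha; δ ≥ 4/9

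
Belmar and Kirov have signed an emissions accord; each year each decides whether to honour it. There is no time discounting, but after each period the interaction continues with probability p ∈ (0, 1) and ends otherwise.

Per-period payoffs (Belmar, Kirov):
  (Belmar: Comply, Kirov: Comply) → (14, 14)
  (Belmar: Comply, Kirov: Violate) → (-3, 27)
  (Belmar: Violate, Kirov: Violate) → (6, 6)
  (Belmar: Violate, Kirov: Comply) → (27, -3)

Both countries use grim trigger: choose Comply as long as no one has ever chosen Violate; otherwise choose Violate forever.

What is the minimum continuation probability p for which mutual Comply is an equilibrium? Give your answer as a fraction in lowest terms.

With no time discounting, the continuation probability p plays the role of the discount factor.
Grim-trigger IC: 14/(1−p) ≥ 27 + 6p/(1−p) ⇒ p ≥ (27−14)/(27−6) = 13/21.

13/21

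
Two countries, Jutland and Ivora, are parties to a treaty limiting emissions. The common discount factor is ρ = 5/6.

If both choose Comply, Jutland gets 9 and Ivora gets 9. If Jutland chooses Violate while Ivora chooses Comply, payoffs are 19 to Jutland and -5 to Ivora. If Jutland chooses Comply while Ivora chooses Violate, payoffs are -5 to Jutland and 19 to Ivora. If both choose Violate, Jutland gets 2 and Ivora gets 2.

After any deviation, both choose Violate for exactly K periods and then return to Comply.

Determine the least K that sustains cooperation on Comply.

2

IC: ρ(1−ρ^K)/(1−ρ) ≥ (19−9)/(9−2) = 10/7.
With ρ = 5/6: need 1 − ρ^K ≥ 10/7·(1−5/6)/(5/6), i.e. ρ^K ≤ 0.7143.
Since (5/6)^1 = 0.8333 and (5/6)^2 = 0.6944, the smallest such K is 2.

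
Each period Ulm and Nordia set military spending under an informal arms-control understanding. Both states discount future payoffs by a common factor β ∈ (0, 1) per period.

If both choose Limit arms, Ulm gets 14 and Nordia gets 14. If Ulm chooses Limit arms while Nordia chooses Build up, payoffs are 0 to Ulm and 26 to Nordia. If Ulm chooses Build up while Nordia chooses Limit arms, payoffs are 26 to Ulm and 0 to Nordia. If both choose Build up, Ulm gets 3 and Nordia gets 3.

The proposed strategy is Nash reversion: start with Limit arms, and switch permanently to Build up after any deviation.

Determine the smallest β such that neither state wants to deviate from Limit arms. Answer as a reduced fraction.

12/23

Cooperation forever yields 14 each period: 14/(1−β).
Deviating yields 26 once, then 3 forever: 26 + 3β/(1−β).
No profitable deviation requires 14/(1−β) ≥ 26 + 3β/(1−β).
Multiplying by (1−β): 14 ≥ 26(1−β) + 3β = 26 − 23β.
So 23β ≥ 12, i.e. β ≥ 12/23.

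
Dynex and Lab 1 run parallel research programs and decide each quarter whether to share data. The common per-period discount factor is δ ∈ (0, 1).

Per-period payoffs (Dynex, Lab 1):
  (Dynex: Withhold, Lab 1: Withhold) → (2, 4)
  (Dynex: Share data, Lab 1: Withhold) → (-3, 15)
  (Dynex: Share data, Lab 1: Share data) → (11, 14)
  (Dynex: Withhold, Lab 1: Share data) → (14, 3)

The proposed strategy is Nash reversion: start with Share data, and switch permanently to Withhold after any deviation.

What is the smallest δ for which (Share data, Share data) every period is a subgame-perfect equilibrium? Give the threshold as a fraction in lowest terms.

1/4

For Dynex: deviation gain 14−11 = 3, per-period punishment loss 11−2 = 9. IC gives δ ≥ 3/12 = 1/4.
For Lab 1: gain 1, loss 10 per period, so δ ≥ 1/11.
The tighter constraint is Dynex's, so cooperation needs δ ≥ 1/4.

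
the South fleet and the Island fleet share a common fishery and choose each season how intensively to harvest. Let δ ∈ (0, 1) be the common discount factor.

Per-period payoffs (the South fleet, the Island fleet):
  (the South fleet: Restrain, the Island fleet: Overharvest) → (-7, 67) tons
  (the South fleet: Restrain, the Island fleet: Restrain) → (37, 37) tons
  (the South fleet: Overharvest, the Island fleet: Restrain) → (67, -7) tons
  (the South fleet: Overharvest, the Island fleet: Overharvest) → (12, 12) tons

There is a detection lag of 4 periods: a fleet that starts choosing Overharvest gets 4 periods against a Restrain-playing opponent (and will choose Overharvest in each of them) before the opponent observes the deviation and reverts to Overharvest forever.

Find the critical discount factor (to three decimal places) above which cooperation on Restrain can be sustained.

0.859

The best deviation is to choose Overharvest for all 4 undetected periods, earning 67 each, then 12 forever once detected.
Deviation value: 67(1−δ^4)/(1−δ) + 12δ^4/(1−δ); cooperation value: 37/(1−δ).
IC: 37 ≥ 67(1−δ^4) + 12δ^4 = 67 − 55δ^4.
So δ^4 ≥ 30/55 = 6/11, giving δ ≥ (6/11)^(1/4) ≈ 0.859.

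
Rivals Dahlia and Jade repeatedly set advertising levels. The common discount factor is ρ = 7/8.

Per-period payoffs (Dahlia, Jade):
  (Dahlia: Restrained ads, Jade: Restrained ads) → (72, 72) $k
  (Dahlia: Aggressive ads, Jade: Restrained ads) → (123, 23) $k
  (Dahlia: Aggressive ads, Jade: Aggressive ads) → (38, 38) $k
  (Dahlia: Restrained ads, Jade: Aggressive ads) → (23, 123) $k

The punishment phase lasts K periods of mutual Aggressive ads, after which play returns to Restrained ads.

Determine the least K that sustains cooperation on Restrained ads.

2

Need Σ_{k=1}^{K} ρ^k ≥ (123−72)/(72−38) = 1.5000 at ρ = 7/8.
At K = 1 the sum is 0.8750 < 1.5000; at K = 2 it is 1.6406 ≥ 1.5000.
So the minimum punishment length is K = 2.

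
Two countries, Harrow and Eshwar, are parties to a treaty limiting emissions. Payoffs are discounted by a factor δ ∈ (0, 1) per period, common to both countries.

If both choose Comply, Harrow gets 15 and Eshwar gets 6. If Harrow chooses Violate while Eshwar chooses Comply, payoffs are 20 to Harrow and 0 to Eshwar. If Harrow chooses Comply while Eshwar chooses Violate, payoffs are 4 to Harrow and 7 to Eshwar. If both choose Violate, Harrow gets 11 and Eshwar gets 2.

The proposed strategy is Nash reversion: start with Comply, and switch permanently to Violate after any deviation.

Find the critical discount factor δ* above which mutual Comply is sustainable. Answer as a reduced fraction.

5/9

Harrow: cooperation gives 15 each period; deviation gives 20 once then 11 forever.
  15/(1−δ) ≥ 20 + 11δ/(1−δ) ⇒ δ ≥ 5/9.
Eshwar: cooperation gives 6 each period; deviation gives 7 once then 2 forever.
  δ ≥ 1/5.
Both must hold, so the binding constraint is Harrow's: δ ≥ 5/9.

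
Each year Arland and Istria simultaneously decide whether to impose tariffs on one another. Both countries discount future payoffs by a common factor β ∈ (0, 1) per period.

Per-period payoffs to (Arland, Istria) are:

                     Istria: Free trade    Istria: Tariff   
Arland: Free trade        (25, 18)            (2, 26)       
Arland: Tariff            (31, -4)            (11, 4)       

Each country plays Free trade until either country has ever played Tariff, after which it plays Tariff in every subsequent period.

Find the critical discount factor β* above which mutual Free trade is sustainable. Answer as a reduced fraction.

For Arland: deviation gain 31−25 = 6, per-period punishment loss 25−11 = 14. IC gives β ≥ 6/20 = 3/10.
For Istria: gain 8, loss 14 per period, so β ≥ 8/22 = 4/11.
The tighter constraint is Istria's, so cooperation needs β ≥ 4/11.

4/11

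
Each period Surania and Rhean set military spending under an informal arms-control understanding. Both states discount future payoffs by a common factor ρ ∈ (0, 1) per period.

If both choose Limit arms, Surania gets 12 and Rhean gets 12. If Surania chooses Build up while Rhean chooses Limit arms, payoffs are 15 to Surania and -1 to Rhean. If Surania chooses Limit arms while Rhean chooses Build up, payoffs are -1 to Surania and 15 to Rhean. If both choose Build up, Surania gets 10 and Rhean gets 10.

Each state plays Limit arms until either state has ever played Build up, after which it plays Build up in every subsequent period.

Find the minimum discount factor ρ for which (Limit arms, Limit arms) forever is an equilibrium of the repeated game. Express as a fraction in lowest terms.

Under grim trigger the critical discount factor is (T−C)/(T−P) with T = 15, C = 12, P = 10.
ρ* = (15−12)/(15−10) = 3/5.

3/5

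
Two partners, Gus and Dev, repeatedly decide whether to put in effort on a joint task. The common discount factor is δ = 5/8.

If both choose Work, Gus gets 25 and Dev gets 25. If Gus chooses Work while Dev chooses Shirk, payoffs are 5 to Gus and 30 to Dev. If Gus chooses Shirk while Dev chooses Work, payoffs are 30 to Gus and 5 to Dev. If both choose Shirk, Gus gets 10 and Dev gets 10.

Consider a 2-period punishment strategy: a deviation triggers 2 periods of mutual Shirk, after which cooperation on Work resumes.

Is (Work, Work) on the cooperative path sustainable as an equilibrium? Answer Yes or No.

IC: δ+…+δ^2 ≥ (30−25)/(25−10) = 1/3.
At δ = 5/8: partial sum = 1.0156 ≥ 0.3333. Cooperation sustainable.

Yes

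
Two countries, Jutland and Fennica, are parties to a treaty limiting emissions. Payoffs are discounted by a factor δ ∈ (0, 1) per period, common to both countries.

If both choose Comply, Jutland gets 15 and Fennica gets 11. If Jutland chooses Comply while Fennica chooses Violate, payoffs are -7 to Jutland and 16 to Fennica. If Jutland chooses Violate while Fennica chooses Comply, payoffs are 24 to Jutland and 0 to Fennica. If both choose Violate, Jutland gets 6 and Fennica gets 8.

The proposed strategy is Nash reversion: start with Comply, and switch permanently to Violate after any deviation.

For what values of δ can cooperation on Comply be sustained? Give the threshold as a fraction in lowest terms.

Jutland: cooperation gives 15 each period; deviation gives 24 once then 6 forever.
  15/(1−δ) ≥ 24 + 6δ/(1−δ) ⇒ δ ≥ 9/18 = 1/2.
Fennica: cooperation gives 11 each period; deviation gives 16 once then 8 forever.
  δ ≥ 5/8.
Both must hold, so the binding constraint is Fennica's: δ ≥ 5/8.

5/8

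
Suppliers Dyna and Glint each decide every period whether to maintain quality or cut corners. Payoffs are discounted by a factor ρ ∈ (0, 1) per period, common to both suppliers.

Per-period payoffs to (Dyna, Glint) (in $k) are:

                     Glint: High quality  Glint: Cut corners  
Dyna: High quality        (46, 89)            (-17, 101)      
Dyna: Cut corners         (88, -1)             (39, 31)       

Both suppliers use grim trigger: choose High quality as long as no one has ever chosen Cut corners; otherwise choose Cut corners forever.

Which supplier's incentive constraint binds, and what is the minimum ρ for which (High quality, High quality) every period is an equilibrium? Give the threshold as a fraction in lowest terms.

Dyna: cooperation gives 46 each period; deviation gives 88 once then 39 forever.
  46/(1−ρ) ≥ 88 + 39ρ/(1−ρ) ⇒ ρ ≥ 42/49 = 6/7.
Glint: cooperation gives 89 each period; deviation gives 101 once then 31 forever.
  ρ ≥ 12/70 = 6/35.
Both must hold, so the binding constraint is Dyna's: ρ ≥ 6/7.

Dyna; ρ ≥ 6/7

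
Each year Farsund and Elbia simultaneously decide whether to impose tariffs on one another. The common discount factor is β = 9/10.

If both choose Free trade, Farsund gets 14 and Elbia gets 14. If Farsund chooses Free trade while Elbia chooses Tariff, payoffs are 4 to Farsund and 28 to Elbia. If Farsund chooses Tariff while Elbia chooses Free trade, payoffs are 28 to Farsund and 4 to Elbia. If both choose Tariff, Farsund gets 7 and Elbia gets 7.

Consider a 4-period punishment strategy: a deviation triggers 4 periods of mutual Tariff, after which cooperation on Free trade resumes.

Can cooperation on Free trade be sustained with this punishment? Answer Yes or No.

Yes

A one-shot deviation gives 28 now, then 7 for 4 periods, then back to 14.
Gain from deviating: (28−14) today; loss: (14−7) in each of the next 4 periods.
No-deviation condition: (14−7)(β+…+β^4) ≥ 28−14, i.e. β+…+β^4 ≥ 2.
At β = 9/10: β+…+β^4 = 3.0951 ≥ 2.0000.
So cooperation is sustainable.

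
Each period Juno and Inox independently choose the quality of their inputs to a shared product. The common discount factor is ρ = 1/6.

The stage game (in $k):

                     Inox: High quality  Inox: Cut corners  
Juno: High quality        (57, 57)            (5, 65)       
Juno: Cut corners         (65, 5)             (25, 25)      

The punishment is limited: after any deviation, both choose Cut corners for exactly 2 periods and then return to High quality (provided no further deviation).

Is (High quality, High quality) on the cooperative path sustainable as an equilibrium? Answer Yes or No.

IC: ρ+…+ρ^2 ≥ (65−57)/(57−25) = 1/4.
At ρ = 1/6: partial sum = 0.1944 < 0.2500. Cooperation not sustainable.

No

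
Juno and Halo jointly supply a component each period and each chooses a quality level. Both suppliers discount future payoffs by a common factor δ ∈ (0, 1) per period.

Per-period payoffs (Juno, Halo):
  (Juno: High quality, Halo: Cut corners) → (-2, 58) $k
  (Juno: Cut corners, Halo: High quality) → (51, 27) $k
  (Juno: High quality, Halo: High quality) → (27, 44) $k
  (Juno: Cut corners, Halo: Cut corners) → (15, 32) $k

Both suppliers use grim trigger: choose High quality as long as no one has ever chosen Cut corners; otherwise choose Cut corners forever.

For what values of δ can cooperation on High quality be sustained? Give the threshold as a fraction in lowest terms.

Juno's threshold: (51−27)/(51−15) = 2/3.
Halo's threshold: (58−44)/(58−32) = 7/13.
2/3 > 7/13, so Juno binds and δ* = 2/3.

2/3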